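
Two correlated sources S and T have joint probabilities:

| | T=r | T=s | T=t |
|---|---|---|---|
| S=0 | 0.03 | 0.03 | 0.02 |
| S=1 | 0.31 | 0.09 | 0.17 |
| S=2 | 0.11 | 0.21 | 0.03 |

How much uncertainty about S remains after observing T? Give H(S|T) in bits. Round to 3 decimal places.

Chain rule: H(S|T) = H(S,T) − H(T).
Marginals: p(S) = (0.0800, 0.5700, 0.3500), p(T) = (0.4500, 0.3300, 0.2200).
H(S,T) = 2.6623 bits; H(T) = 1.5268 bits.
H(S|T) = 2.6623 − 1.5268 = 1.136 bits.

1.136 bits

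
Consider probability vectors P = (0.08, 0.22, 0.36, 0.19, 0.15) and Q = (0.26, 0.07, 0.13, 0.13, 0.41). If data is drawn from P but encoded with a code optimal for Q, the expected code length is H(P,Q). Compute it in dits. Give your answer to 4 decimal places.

0.8463 dits

H(P,Q) = −Σ p·log₁₀ q.
  −0.08·log₁₀(0.26) = 0.04680
  −0.22·log₁₀(0.07) = 0.25408
  −0.36·log₁₀(0.13) = 0.31898
  −0.19·log₁₀(0.13) = 0.16835
  −0.15·log₁₀(0.41) = 0.05808
H(P,Q) = 0.8463 dits.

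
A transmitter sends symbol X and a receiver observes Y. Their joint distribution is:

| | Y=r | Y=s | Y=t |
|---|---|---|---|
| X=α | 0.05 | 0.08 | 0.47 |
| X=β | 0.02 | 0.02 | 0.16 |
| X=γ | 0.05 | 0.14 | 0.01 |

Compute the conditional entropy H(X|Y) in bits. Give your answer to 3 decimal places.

Chain rule: H(X|Y) = H(X,Y) − H(Y).
Marginals: p(X) = (0.6000, 0.2000, 0.2000), p(Y) = (0.1200, 0.2400, 0.6400).
H(X,Y) = 2.3480 bits; H(Y) = 1.2733 bits.
H(X|Y) = 2.3480 − 1.2733 = 1.075 bits.

1.075 bits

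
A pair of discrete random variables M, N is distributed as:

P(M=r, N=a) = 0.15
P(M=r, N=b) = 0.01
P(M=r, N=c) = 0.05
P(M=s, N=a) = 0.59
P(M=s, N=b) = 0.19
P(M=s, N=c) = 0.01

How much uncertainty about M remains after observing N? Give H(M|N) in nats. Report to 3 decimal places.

Chain rule: H(M|N) = H(M,N) − H(N).
Marginals: p(M) = (0.2100, 0.7900), p(N) = (0.7400, 0.2000, 0.0600).
H(M,N) = 1.1533 nats; H(N) = 0.7135 nats.
H(M|N) = 1.1533 − 0.7135 = 0.440 nats.

0.440 nats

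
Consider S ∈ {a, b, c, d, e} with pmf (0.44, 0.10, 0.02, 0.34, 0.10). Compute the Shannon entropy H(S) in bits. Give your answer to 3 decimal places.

H(S) = −Σ p·log₂ p.
  −(0.44)·log₂(0.44) = 0.5211
  −(0.10)·log₂(0.10) = 0.3322
  −(0.02)·log₂(0.02) = 0.1129
  −(0.34)·log₂(0.34) = 0.5292
  −(0.10)·log₂(0.10) = 0.3322
Sum: 0.5211 + 0.3322 + 0.1129 + 0.5292 + 0.3322 = 1.828 bits.

1.828 bits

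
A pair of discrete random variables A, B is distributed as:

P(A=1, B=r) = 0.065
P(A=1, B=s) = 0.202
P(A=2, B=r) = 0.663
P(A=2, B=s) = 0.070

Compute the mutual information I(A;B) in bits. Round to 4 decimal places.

0.2973 bits

Marginals: p(A) = (0.2670, 0.7330), p(B) = (0.7280, 0.2720).
I(A;B) = Σ p(x,y)·log₂[p(x,y)/(p(x)p(y))].
  (1,r): 0.065·log₂(0.3344) = -0.10272
  (1,s): 0.202·log₂(2.7814) = 0.29812
  (2,r): 0.663·log₂(1.2424) = 0.20764
  (2,s): 0.070·log₂(0.3511) = -0.10570
Sum = 0.2973 bits.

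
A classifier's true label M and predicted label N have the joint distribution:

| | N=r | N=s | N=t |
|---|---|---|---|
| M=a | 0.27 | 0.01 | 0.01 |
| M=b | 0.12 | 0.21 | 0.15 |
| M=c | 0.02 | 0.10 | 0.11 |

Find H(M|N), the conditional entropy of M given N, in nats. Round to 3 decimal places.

Marginals: p(M) = (0.2900, 0.4800, 0.2300), p(N) = (0.4100, 0.3200, 0.2700).
H(M|N) = Σ p(N) · H(M|N=·).
  N=r: p=0.4100, H(M|N=r) = 0.7820
  N=s: p=0.3200, H(M|N=s) = 0.7482
  N=t: p=0.2700, H(M|N=t) = 0.8144
Weighted sum = 0.780 nats.

0.780 nats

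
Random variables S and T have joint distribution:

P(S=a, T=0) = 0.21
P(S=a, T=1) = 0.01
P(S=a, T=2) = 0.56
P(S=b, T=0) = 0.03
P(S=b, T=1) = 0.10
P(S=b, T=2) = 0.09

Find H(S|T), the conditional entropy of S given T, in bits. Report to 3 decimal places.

0.556 bits

Chain rule: H(S|T) = H(S,T) − H(T).
Marginals: p(S) = (0.7800, 0.2200), p(T) = (0.2400, 0.1100, 0.6500).
H(S,T) = 1.8043 bits; H(T) = 1.2484 bits.
H(S|T) = 1.8043 − 1.2484 = 0.556 bits.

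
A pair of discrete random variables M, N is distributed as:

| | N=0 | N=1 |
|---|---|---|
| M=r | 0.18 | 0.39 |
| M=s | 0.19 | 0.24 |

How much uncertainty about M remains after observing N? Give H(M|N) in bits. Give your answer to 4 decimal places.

0.9738 bits

Marginals: p(M) = (0.5700, 0.4300), p(N) = (0.3700, 0.6300).
H(M|N) = Σ p(N) · H(M|N=·).
  N=0: p=0.3700, H(M|N=0) = 0.9995
  N=1: p=0.6300, H(M|N=1) = 0.9587
Weighted sum = 0.9738 bits.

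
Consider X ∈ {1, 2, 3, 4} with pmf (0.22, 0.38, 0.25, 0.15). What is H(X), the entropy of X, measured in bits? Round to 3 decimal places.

H(X) = −Σ p·log₂ p.
  −(0.22)·log₂(0.22) = 0.4806
  −(0.38)·log₂(0.38) = 0.5305
  −(0.25)·log₂(0.25) = 0.5000
  −(0.15)·log₂(0.15) = 0.4105
Sum: 0.4806 + 0.5305 + 0.5000 + 0.4105 = 1.922 bits.

1.922 bits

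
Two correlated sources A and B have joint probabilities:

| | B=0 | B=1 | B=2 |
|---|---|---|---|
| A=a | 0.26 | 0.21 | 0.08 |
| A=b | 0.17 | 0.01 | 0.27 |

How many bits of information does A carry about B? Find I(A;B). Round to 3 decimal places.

Marginals: p(A) = (0.5500, 0.4500), p(B) = (0.4300, 0.2200, 0.3500).
I(A;B) = Σ p(x,y)·log₂[p(x,y)/(p(x)p(y))].
  (a,0): 0.26·log₂(1.0994) = 0.0355
  (a,1): 0.21·log₂(1.7355) = 0.1670
  (a,2): 0.08·log₂(0.4156) = -0.1013
  (b,0): 0.17·log₂(0.8786) = -0.0318
  (b,1): 0.01·log₂(0.1010) = -0.0331
  (b,2): 0.27·log₂(1.7143) = 0.2100
Sum = 0.246 bits.

0.246 bits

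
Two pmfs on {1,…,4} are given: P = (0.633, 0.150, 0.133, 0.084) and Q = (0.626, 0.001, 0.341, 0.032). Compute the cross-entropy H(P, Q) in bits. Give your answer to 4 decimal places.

H(P,Q) = −Σ p·log₂ q.
  −0.633·log₂(0.626) = 0.42776
  −0.150·log₂(0.001) = 1.49487
  −0.133·log₂(0.341) = 0.20644
  −0.084·log₂(0.032) = 0.41713
H(P,Q) = 2.5462 bits.

2.5462 bits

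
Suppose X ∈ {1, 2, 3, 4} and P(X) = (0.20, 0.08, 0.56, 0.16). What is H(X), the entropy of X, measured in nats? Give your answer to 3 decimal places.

H(X) = −Σ p·ln p.
  −(0.20)·ln(0.20) = 0.3219
  −(0.08)·ln(0.08) = 0.2021
  −(0.56)·ln(0.56) = 0.3247
  −(0.16)·ln(0.16) = 0.2932
Sum: 0.3219 + 0.2021 + 0.3247 + 0.2932 = 1.142 nats.

1.142 nats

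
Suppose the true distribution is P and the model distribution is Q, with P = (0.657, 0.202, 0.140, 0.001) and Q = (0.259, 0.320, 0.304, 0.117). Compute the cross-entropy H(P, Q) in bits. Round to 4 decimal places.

H(P,Q) = −Σ p·log₂ q.
  −0.657·log₂(0.259) = 1.28048
  −0.202·log₂(0.320) = 0.33206
  −0.140·log₂(0.304) = 0.24050
  −0.001·log₂(0.117) = 0.00310
H(P,Q) = 1.8561 bits.

1.8561 bits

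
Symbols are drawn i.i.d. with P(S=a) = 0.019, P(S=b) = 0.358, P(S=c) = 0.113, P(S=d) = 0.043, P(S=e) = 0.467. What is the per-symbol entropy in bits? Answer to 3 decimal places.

1.703 bits

H(S) = −Σ p·log₂ p.
  −(0.019)·log₂(0.019) = 0.1086
  −(0.358)·log₂(0.358) = 0.5305
  −(0.113)·log₂(0.113) = 0.3555
  −(0.043)·log₂(0.043) = 0.1952
  −(0.467)·log₂(0.467) = 0.5130
Sum: 0.1086 + 0.5305 + 0.3555 + 0.1952 + 0.5130 = 1.703 bits.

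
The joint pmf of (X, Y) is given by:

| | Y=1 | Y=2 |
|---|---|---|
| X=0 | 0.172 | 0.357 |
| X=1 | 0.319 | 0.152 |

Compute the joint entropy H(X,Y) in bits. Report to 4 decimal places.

H(X,Y) = −Σ p(x,y)·log₂ p(x,y) over all 4 cells.
  cell (0,1): −0.172·log₂0.172 = 0.43680
  cell (0,2): −0.357·log₂0.357 = 0.53050
  cell (1,1): −0.319·log₂0.319 = 0.52583
  cell (1,2): −0.152·log₂0.152 = 0.41311
Sum = 1.9062 bits.

1.9062 bits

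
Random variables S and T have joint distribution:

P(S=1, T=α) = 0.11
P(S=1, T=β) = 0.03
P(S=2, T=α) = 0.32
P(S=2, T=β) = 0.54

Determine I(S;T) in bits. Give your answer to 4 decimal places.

0.0619 bits

Marginals: p(S) = (0.1400, 0.8600), p(T) = (0.4300, 0.5700).
I(S;T) = H(S) + H(T) − H(S,T).
H(S) = 0.5842, H(T) = 0.9858, H(S,T) = 1.5081.
I(S;T) = 0.5842 + 0.9858 − 1.5081 = 0.0619 bits.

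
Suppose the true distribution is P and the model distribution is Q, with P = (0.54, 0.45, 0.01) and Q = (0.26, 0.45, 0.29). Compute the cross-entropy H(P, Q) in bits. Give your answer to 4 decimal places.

H(P,Q) = −Σ p·log₂ q.
  −0.54·log₂(0.26) = 1.04944
  −0.45·log₂(0.45) = 0.51840
  −0.01·log₂(0.29) = 0.01786
H(P,Q) = 1.5857 bits.

1.5857 bits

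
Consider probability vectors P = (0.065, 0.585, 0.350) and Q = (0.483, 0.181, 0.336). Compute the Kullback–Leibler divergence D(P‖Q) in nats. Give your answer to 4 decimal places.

D(P‖Q) = Σ p·ln(p/q).
  0.065·ln(0.065/0.483) = -0.13037
  0.585·ln(0.585/0.181) = 0.68627
  0.350·ln(0.350/0.336) = 0.01429
D(P‖Q) = 0.5702 nats.

0.5702 nats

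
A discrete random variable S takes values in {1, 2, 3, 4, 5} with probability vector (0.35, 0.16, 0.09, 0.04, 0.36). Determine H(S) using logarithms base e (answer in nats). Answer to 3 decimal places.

H(S) = −Σ p·ln p.
  −(0.35)·ln(0.35) = 0.3674
  −(0.16)·ln(0.16) = 0.2932
  −(0.09)·ln(0.09) = 0.2167
  −(0.04)·ln(0.04) = 0.1288
  −(0.36)·ln(0.36) = 0.3678
Sum: 0.3674 + 0.2932 + 0.2167 + 0.1288 + 0.3678 = 1.374 nats.

1.374 nats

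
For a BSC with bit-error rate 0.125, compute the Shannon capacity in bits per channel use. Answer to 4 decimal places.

0.4564 bits

Binary symmetric channel: C = 1 − h₂(ε) where h₂ is the binary entropy function.
h₂(0.125) = −0.125·log₂0.125 − 0.875·log₂0.875 = 0.5436.
C = 1 − 0.5436 = 0.4564 bits per channel use.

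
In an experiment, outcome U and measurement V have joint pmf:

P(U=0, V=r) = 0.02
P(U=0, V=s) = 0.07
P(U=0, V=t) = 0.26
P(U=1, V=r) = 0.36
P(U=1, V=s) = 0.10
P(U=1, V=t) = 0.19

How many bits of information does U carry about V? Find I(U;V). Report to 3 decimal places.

0.213 bits

Marginals: p(U) = (0.3500, 0.6500), p(V) = (0.3800, 0.1700, 0.4500).
I(U;V) = H(U) + H(V) − H(U,V).
H(U) = 0.9341, H(V) = 1.4834, H(U,V) = 2.2048.
I(U;V) = 0.9341 + 1.4834 − 2.2048 = 0.213 bits.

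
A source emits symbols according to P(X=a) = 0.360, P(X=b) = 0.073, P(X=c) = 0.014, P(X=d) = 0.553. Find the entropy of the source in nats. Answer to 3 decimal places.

H(X) = −Σ p·ln p.
  −(0.360)·ln(0.360) = 0.3678
  −(0.073)·ln(0.073) = 0.1911
  −(0.014)·ln(0.014) = 0.0598
  −(0.553)·ln(0.553) = 0.3276
Sum: 0.3678 + 0.1911 + 0.0598 + 0.3276 = 0.946 nats.

0.946 nats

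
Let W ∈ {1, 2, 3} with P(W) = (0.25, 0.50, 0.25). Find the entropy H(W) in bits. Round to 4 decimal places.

1.5000 bits

H(W) = −Σ p·log₂ p.
  −(0.25)·log₂(0.25) = 0.50000
  −(0.50)·log₂(0.50) = 0.50000
  −(0.25)·log₂(0.25) = 0.50000
Sum: 0.50000 + 0.50000 + 0.50000 = 1.5000 bits.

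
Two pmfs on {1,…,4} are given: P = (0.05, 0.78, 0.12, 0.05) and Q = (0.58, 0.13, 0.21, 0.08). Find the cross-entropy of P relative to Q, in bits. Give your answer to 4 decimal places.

H(P,Q) = −Σ p·log₂ q.
  −0.05·log₂(0.58) = 0.03929
  −0.78·log₂(0.13) = 2.29586
  −0.12·log₂(0.21) = 0.27018
  −0.05·log₂(0.08) = 0.18219
H(P,Q) = 2.7875 bits.

2.7875 bits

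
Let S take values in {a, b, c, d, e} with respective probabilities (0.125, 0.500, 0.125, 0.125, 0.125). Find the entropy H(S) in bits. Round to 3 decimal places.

H(S) = −Σ p·log₂ p.
  −(0.125)·log₂(0.125) = 0.3750
  −(0.500)·log₂(0.500) = 0.5000
  −(0.125)·log₂(0.125) = 0.3750
  −(0.125)·log₂(0.125) = 0.3750
  −(0.125)·log₂(0.125) = 0.3750
Sum: 0.3750 + 0.5000 + 0.3750 + 0.3750 + 0.3750 = 2.000 bits.

2.000 bits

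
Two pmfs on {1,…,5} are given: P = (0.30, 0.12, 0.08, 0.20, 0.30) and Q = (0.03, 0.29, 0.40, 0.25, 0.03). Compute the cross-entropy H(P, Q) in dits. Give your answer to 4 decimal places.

H(P,Q) = −Σ p·log₁₀ q.
  −0.30·log₁₀(0.03) = 0.45686
  −0.12·log₁₀(0.29) = 0.06451
  −0.08·log₁₀(0.40) = 0.03184
  −0.20·log₁₀(0.25) = 0.12041
  −0.30·log₁₀(0.03) = 0.45686
H(P,Q) = 1.1305 dits.

1.1305 dits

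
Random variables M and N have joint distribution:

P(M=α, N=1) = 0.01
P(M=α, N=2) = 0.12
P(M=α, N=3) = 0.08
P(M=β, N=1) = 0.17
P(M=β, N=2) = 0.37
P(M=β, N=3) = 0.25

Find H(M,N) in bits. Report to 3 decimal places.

2.190 bits

H(M,N) = −Σ p(x,y)·log₂ p(x,y) over all 6 cells.
  cell (α,1): −0.01·log₂0.01 = 0.0664
  cell (α,2): −0.12·log₂0.12 = 0.3671
  cell (α,3): −0.08·log₂0.08 = 0.2915
  cell (β,1): −0.17·log₂0.17 = 0.4346
  cell (β,2): −0.37·log₂0.37 = 0.5307
  cell (β,3): −0.25·log₂0.25 = 0.5000
Sum = 2.190 bits.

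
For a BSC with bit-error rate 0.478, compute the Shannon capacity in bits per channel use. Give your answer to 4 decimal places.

Binary symmetric channel: C = 1 − h₂(ε) where h₂ is the binary entropy function.
h₂(0.478) = −0.478·log₂0.478 − 0.522·log₂0.522 = 0.9986.
C = 1 − 0.9986 = 0.0014 bits per channel use.

0.0014 bits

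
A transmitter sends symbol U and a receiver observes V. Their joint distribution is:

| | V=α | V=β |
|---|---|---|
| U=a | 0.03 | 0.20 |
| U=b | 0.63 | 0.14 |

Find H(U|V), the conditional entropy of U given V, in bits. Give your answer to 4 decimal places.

Chain rule: H(U|V) = H(U,V) − H(V).
Marginals: p(U) = (0.2300, 0.7700), p(V) = (0.6600, 0.3400).
H(U,V) = 1.4332 bits; H(V) = 0.9248 bits.
H(U|V) = 1.4332 − 0.9248 = 0.5084 bits.

0.5084 bits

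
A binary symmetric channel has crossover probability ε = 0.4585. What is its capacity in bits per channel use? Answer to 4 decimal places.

0.0050 bits

Binary symmetric channel: C = 1 − h₂(ε) where h₂ is the binary entropy function.
h₂(0.4585) = −0.4585·log₂0.4585 − 0.5415·log₂0.5415 = 0.9950.
C = 1 − 0.9950 = 0.0050 bits per channel use.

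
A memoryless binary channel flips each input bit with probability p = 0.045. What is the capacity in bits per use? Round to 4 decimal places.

0.7352 bits

Binary symmetric channel: C = 1 − h₂(ε) where h₂ is the binary entropy function.
h₂(0.045) = −0.045·log₂0.045 − 0.955·log₂0.955 = 0.2648.
C = 1 − 0.2648 = 0.7352 bits per channel use.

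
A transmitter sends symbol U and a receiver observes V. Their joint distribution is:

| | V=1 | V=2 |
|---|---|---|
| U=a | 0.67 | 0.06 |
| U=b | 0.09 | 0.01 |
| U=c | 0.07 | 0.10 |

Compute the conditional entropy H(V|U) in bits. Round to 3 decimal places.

Chain rule: H(V|U) = H(U,V) − H(U).
Marginals: p(U) = (0.7300, 0.1000, 0.1700), p(V) = (0.8300, 0.1700).
H(U,V) = 1.6105 bits; H(U) = 1.0982 bits.
H(V|U) = 1.6105 − 1.0982 = 0.512 bits.

0.512 bits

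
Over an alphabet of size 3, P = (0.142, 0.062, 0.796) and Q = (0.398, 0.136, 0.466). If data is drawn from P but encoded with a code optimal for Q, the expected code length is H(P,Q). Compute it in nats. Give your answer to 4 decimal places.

H(P,Q) = −Σ p·ln q.
  −0.142·ln(0.398) = 0.13083
  −0.062·ln(0.136) = 0.12370
  −0.796·ln(0.466) = 0.60780
H(P,Q) = 0.8623 nats.

0.8623 nats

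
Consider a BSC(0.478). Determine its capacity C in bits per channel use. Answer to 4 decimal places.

Binary symmetric channel: C = 1 − h₂(ε) where h₂ is the binary entropy function.
h₂(0.478) = −0.478·log₂0.478 − 0.522·log₂0.522 = 0.9986.
C = 1 − 0.9986 = 0.0014 bits per channel use.

0.0014 bits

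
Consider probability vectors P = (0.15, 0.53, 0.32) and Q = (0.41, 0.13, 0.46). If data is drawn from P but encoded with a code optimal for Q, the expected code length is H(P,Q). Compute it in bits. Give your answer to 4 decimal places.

2.1115 bits

H(P,Q) = −Σ p·log₂ q.
  −0.15·log₂(0.41) = 0.19295
  −0.53·log₂(0.13) = 1.56001
  −0.32·log₂(0.46) = 0.35849
H(P,Q) = 2.1115 bits.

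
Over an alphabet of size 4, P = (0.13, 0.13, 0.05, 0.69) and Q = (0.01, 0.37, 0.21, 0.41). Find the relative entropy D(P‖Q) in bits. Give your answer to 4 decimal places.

D(P‖Q) = Σ p·log₂(p/q).
  0.13·log₂(0.13/0.01) = 0.48106
  0.13·log₂(0.13/0.37) = -0.19617
  0.05·log₂(0.05/0.21) = -0.10352
  0.69·log₂(0.69/0.41) = 0.51817
D(P‖Q) = 0.6995 bits.

0.6995 bits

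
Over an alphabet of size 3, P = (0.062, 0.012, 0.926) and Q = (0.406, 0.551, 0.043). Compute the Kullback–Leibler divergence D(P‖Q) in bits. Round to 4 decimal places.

3.8665 bits

D(P‖Q) = Σ p·log₂(p/q).
  0.062·log₂(0.062/0.406) = -0.16809
  0.012·log₂(0.012/0.551) = -0.06625
  0.926·log₂(0.926/0.043) = 4.10089
D(P‖Q) = 3.8665 bits.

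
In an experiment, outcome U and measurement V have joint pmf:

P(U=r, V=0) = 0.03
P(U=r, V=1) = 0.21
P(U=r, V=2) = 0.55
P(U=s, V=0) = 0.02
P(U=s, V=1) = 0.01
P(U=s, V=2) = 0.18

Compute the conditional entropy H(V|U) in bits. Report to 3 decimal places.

0.982 bits

Marginals: p(U) = (0.7900, 0.2100), p(V) = (0.0500, 0.2200, 0.7300).
H(V|U) = Σ p(U) · H(V|U=·).
  U=r: p=0.7900, H(V|U=r) = 1.0510
  U=s: p=0.2100, H(V|U=s) = 0.7229
Weighted sum = 0.982 bits.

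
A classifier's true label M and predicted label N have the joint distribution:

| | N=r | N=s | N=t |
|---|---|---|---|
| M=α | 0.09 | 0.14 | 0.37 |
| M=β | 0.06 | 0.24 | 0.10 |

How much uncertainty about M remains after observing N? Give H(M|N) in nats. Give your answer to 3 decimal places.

0.594 nats

Marginals: p(M) = (0.6000, 0.4000), p(N) = (0.1500, 0.3800, 0.4700).
H(M|N) = Σ p(N) · H(M|N=·).
  N=r: p=0.1500, H(M|N=r) = 0.6730
  N=s: p=0.3800, H(M|N=s) = 0.6581
  N=t: p=0.4700, H(M|N=t) = 0.5176
Weighted sum = 0.594 nats.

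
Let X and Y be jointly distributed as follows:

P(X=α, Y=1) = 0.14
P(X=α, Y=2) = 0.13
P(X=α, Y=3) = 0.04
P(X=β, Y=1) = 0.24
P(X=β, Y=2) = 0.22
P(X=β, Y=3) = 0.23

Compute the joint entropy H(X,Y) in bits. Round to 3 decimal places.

2.428 bits

H(X,Y) = −Σ p(x,y)·log₂ p(x,y) over all 6 cells.
  cell (α,1): −0.14·log₂0.14 = 0.3971
  cell (α,2): −0.13·log₂0.13 = 0.3826
  cell (α,3): −0.04·log₂0.04 = 0.1858
  cell (β,1): −0.24·log₂0.24 = 0.4941
  cell (β,2): −0.22·log₂0.22 = 0.4806
  cell (β,3): −0.23·log₂0.23 = 0.4877
Sum = 2.428 bits.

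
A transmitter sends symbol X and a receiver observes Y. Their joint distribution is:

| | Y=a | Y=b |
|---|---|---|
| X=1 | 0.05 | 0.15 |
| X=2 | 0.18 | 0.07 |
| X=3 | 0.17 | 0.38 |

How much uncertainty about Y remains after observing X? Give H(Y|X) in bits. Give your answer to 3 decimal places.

Chain rule: H(Y|X) = H(X,Y) − H(X).
Marginals: p(X) = (0.2000, 0.2500, 0.5500), p(Y) = (0.4000, 0.6000).
H(X,Y) = 2.3055 bits; H(X) = 1.4388 bits.
H(Y|X) = 2.3055 − 1.4388 = 0.867 bits.

0.867 bits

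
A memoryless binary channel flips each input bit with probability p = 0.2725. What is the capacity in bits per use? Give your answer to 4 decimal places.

Binary symmetric channel: C = 1 − h₂(ε) where h₂ is the binary entropy function.
h₂(0.2725) = −0.2725·log₂0.2725 − 0.7275·log₂0.7275 = 0.8450.
C = 1 − 0.8450 = 0.1550 bits per channel use.

0.1550 bits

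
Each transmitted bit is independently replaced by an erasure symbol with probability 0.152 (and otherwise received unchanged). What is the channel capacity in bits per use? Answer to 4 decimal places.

Binary erasure channel: capacity C = 1 − ε.
C = 1 − 0.152 = 0.8480 bits per channel use.

0.8480 bits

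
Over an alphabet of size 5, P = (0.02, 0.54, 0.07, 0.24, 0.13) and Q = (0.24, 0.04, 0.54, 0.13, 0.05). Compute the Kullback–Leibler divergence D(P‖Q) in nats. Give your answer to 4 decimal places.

D(P‖Q) = Σ p·ln(p/q).
  0.02·ln(0.02/0.24) = -0.04970
  0.54·ln(0.54/0.04) = 1.40545
  0.07·ln(0.07/0.54) = -0.14302
  0.24·ln(0.24/0.13) = 0.14715
  0.13·ln(0.13/0.05) = 0.12422
D(P‖Q) = 1.4841 nats.

1.4841 nats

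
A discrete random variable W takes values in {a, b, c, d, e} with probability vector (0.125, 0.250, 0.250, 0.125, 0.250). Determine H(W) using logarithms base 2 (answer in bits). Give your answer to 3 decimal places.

2.250 bits

H(W) = −Σ p·log₂ p.
  −(0.125)·log₂(0.125) = 0.3750
  −(0.250)·log₂(0.250) = 0.5000
  −(0.250)·log₂(0.250) = 0.5000
  −(0.125)·log₂(0.125) = 0.3750
  −(0.250)·log₂(0.250) = 0.5000
Sum: 0.3750 + 0.5000 + 0.5000 + 0.3750 + 0.5000 = 2.250 bits.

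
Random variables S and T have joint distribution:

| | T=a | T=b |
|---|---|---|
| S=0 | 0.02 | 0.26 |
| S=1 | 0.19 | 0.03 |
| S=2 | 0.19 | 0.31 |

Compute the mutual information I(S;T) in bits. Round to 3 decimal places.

0.262 bits

Marginals: p(S) = (0.2800, 0.2200, 0.5000), p(T) = (0.4000, 0.6000).
I(S;T) = H(S) + H(T) − H(S,T).
H(S) = 1.4948, H(T) = 0.9710, H(S,T) = 2.2042.
I(S;T) = 1.4948 + 0.9710 − 2.2042 = 0.262 bits.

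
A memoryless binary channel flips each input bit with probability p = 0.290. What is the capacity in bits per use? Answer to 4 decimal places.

Binary symmetric channel: C = 1 − h₂(ε) where h₂ is the binary entropy function.
h₂(0.290) = −0.290·log₂0.290 − 0.710·log₂0.710 = 0.8687.
C = 1 − 0.8687 = 0.1313 bits per channel use.

0.1313 bits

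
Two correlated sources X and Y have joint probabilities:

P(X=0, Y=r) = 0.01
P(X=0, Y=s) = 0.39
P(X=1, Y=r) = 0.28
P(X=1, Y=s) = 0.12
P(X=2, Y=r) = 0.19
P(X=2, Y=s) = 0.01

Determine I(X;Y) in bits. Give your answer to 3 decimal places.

Marginals: p(X) = (0.4000, 0.4000, 0.2000), p(Y) = (0.4800, 0.5200).
I(X;Y) = Σ p(x,y)·log₂[p(x,y)/(p(x)p(y))].
  (0,r): 0.01·log₂(0.0521) = -0.0426
  (0,s): 0.39·log₂(1.8750) = 0.3537
  (1,r): 0.28·log₂(1.4583) = 0.1524
  (1,s): 0.12·log₂(0.5769) = -0.0952
  (2,r): 0.19·log₂(1.9792) = 0.1871
  (2,s): 0.01·log₂(0.0962) = -0.0338
Sum = 0.522 bits.

0.522 bits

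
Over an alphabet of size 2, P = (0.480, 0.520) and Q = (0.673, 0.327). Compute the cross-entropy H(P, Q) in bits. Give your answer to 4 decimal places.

1.1128 bits

H(P,Q) = −Σ p·log₂ q.
  −0.480·log₂(0.673) = 0.27423
  −0.520·log₂(0.327) = 0.83857
H(P,Q) = 1.1128 bits.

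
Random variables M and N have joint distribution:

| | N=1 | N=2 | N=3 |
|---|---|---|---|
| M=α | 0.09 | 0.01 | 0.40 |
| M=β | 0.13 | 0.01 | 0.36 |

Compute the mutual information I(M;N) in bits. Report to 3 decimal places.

Marginals: p(M) = (0.5000, 0.5000), p(N) = (0.2200, 0.0200, 0.7600).
I(M;N) = Σ p(x,y)·log₂[p(x,y)/(p(x)p(y))].
  (α,1): 0.09·log₂(0.8182) = -0.0261
  (α,2): 0.01·log₂(1.0000) = 0.0000
  (α,3): 0.40·log₂(1.0526) = 0.0296
  (β,1): 0.13·log₂(1.1818) = 0.0313
  (β,2): 0.01·log₂(1.0000) = 0.0000
  (β,3): 0.36·log₂(0.9474) = -0.0281
Sum = 0.007 bits.

0.007 bits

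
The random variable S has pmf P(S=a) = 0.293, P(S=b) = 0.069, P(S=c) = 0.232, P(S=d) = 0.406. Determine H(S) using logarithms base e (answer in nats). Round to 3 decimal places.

1.249 nats

H(S) = −Σ p·ln p.
  −(0.293)·ln(0.293) = 0.3597
  −(0.069)·ln(0.069) = 0.1845
  −(0.232)·ln(0.232) = 0.3390
  −(0.406)·ln(0.406) = 0.3660
Sum: 0.3597 + 0.1845 + 0.3390 + 0.3660 = 1.249 nats.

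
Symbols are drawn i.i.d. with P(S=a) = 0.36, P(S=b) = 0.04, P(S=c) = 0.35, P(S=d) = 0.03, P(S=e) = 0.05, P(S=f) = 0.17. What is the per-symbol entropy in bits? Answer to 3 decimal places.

H(S) = −Σ p·log₂ p.
  −(0.36)·log₂(0.36) = 0.5306
  −(0.04)·log₂(0.04) = 0.1858
  −(0.35)·log₂(0.35) = 0.5301
  −(0.03)·log₂(0.03) = 0.1518
  −(0.05)·log₂(0.05) = 0.2161
  −(0.17)·log₂(0.17) = 0.4346
Sum: 0.5306 + 0.1858 + 0.5301 + 0.1518 + 0.2161 + 0.4346 = 2.049 bits.

2.049 bits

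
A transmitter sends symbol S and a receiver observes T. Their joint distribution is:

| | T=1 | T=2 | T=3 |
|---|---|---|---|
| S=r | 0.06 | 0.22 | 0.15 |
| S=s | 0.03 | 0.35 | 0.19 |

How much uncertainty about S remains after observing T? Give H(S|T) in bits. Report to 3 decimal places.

0.968 bits

Marginals: p(S) = (0.4300, 0.5700), p(T) = (0.0900, 0.5700, 0.3400).
H(S|T) = Σ p(T) · H(S|T=·).
  T=1: p=0.0900, H(S|T=1) = 0.9183
  T=2: p=0.5700, H(S|T=2) = 0.9621
  T=3: p=0.3400, H(S|T=3) = 0.9900
Weighted sum = 0.968 bits.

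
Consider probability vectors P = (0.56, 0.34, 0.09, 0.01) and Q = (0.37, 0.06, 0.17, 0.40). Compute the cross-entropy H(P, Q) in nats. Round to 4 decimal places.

1.6820 nats

H(P,Q) = −Σ p·ln q.
  −0.56·ln(0.37) = 0.55678
  −0.34·ln(0.06) = 0.95656
  −0.09·ln(0.17) = 0.15948
  −0.01·ln(0.40) = 0.00916
H(P,Q) = 1.6820 nats.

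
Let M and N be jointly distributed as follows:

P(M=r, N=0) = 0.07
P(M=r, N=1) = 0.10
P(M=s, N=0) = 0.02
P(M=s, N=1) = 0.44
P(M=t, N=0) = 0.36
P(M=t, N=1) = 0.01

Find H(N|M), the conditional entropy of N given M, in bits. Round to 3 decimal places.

0.351 bits

Chain rule: H(N|M) = H(M,N) − H(M).
Marginals: p(M) = (0.1700, 0.4600, 0.3700), p(N) = (0.4500, 0.5500).
H(M,N) = 1.8318 bits; H(M) = 1.4807 bits.
H(N|M) = 1.8318 − 1.4807 = 0.351 bits.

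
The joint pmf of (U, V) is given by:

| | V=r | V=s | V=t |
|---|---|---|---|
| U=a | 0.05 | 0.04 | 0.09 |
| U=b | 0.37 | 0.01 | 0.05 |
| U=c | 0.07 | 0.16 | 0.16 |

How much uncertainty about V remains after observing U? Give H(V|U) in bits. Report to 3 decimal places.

Chain rule: H(V|U) = H(U,V) − H(U).
Marginals: p(U) = (0.1800, 0.4300, 0.3900), p(V) = (0.4900, 0.2100, 0.3000).
H(U,V) = 2.6424 bits; H(U) = 1.4987 bits.
H(V|U) = 2.6424 − 1.4987 = 1.144 bits.

1.144 bits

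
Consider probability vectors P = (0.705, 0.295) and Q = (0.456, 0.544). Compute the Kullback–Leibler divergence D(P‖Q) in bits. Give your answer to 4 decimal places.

D(P‖Q) = Σ p·log₂(p/q).
  0.705·log₂(0.705/0.456) = 0.44316
  0.295·log₂(0.295/0.544) = -0.26045
D(P‖Q) = 0.1827 bits.

0.1827 bits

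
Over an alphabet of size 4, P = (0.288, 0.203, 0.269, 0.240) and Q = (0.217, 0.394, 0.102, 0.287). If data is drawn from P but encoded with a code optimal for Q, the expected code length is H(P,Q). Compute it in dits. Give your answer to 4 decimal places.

H(P,Q) = −Σ p·log₁₀ q.
  −0.288·log₁₀(0.217) = 0.19110
  −0.203·log₁₀(0.394) = 0.08211
  −0.269·log₁₀(0.102) = 0.26669
  −0.240·log₁₀(0.287) = 0.13011
H(P,Q) = 0.6700 dits.

0.6700 dits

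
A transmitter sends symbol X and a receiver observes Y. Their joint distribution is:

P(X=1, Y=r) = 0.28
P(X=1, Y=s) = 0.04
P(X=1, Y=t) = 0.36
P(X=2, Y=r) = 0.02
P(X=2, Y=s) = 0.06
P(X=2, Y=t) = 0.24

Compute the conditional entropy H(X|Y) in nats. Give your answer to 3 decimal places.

0.545 nats

Chain rule: H(X|Y) = H(X,Y) − H(Y).
Marginals: p(X) = (0.6800, 0.3200), p(Y) = (0.3000, 0.1000, 0.6000).
H(X,Y) = 1.4425 nats; H(Y) = 0.8979 nats.
H(X|Y) = 1.4425 − 0.8979 = 0.545 nats.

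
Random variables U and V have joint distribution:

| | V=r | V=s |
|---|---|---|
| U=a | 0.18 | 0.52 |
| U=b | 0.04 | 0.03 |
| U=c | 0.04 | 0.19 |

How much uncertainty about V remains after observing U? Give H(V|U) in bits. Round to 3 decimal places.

0.798 bits

Chain rule: H(V|U) = H(U,V) − H(U).
Marginals: p(U) = (0.7000, 0.0700, 0.2300), p(V) = (0.2600, 0.7400).
H(U,V) = 1.9144 bits; H(U) = 1.1164 bits.
H(V|U) = 1.9144 − 1.1164 = 0.798 bits.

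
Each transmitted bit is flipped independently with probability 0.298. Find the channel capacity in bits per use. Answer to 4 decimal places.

0.1212 bits

Binary symmetric channel: C = 1 − h₂(ε) where h₂ is the binary entropy function.
h₂(0.298) = −0.298·log₂0.298 − 0.702·log₂0.702 = 0.8788.
C = 1 − 0.8788 = 0.1212 bits per channel use.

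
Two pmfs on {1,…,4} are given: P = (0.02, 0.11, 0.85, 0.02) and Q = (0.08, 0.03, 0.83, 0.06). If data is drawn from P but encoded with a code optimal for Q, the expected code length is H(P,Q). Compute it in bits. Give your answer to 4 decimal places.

0.9390 bits

H(P,Q) = −Σ p·log₂ q.
  −0.02·log₂(0.08) = 0.07288
  −0.11·log₂(0.03) = 0.55648
  −0.85·log₂(0.83) = 0.22849
  −0.02·log₂(0.06) = 0.08118
H(P,Q) = 0.9390 bits.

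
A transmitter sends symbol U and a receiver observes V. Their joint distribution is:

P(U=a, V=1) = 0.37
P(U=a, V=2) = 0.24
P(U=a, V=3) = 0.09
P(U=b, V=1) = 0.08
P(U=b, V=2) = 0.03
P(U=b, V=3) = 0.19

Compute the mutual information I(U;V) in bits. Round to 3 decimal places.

0.188 bits

Marginals: p(U) = (0.7000, 0.3000), p(V) = (0.4500, 0.2700, 0.2800).
I(U;V) = Σ p(x,y)·log₂[p(x,y)/(p(x)p(y))].
  (a,1): 0.37·log₂(1.1746) = 0.0859
  (a,2): 0.24·log₂(1.2698) = 0.0827
  (a,3): 0.09·log₂(0.4592) = -0.1011
  (b,1): 0.08·log₂(0.5926) = -0.0604
  (b,2): 0.03·log₂(0.3704) = -0.0430
  (b,3): 0.19·log₂(2.2619) = 0.2237
Sum = 0.188 bits.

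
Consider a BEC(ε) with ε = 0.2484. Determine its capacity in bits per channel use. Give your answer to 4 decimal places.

0.7516 bits

Binary erasure channel: capacity C = 1 − ε.
C = 1 − 0.2484 = 0.7516 bits per channel use.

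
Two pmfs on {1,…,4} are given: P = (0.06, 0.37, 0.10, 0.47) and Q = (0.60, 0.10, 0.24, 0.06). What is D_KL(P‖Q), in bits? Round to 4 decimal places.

D(P‖Q) = Σ p·log₂(p/q).
  0.06·log₂(0.06/0.60) = -0.19932
  0.37·log₂(0.37/0.10) = 0.69838
  0.10·log₂(0.10/0.24) = -0.12630
  0.47·log₂(0.47/0.06) = 1.39572
D(P‖Q) = 1.7685 bits.

1.7685 bits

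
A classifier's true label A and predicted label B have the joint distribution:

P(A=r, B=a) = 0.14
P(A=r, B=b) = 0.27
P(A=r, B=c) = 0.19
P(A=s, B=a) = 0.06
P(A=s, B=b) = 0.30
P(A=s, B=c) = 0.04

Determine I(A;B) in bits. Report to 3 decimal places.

0.073 bits

Marginals: p(A) = (0.6000, 0.4000), p(B) = (0.2000, 0.5700, 0.2300).
I(A;B) = H(A) + H(B) − H(A,B).
H(A) = 0.9710, H(B) = 1.4143, H(A,B) = 2.3127.
I(A;B) = 0.9710 + 1.4143 − 2.3127 = 0.073 bits.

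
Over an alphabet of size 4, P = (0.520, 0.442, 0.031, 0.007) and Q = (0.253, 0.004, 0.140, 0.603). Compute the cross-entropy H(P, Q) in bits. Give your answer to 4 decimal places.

H(P,Q) = −Σ p·log₂ q.
  −0.520·log₂(0.253) = 1.03105
  −0.442·log₂(0.004) = 3.52088
  −0.031·log₂(0.140) = 0.08793
  −0.007·log₂(0.603) = 0.00511
H(P,Q) = 4.6450 bits.

4.6450 bits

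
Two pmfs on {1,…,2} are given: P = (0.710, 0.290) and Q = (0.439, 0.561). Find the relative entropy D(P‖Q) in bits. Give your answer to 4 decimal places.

D(P‖Q) = Σ p·log₂(p/q).
  0.710·log₂(0.710/0.439) = 0.49245
  0.290·log₂(0.290/0.561) = -0.27606
D(P‖Q) = 0.2164 bits.

0.2164 bits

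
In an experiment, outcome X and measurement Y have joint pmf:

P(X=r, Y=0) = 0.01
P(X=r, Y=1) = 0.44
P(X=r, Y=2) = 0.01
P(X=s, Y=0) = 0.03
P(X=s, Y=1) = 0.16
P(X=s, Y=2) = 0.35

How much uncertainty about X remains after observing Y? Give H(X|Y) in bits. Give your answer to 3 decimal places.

Chain rule: H(X|Y) = H(X,Y) − H(Y).
Marginals: p(X) = (0.4600, 0.5400), p(Y) = (0.0400, 0.6000, 0.3600).
H(X,Y) = 1.7589 bits; H(Y) = 1.1585 bits.
H(X|Y) = 1.7589 − 1.1585 = 0.600 bits.

0.600 bits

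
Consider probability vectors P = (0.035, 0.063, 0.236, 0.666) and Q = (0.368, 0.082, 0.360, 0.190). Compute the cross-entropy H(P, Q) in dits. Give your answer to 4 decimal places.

H(P,Q) = −Σ p·log₁₀ q.
  −0.035·log₁₀(0.368) = 0.01520
  −0.063·log₁₀(0.082) = 0.06843
  −0.236·log₁₀(0.360) = 0.10471
  −0.666·log₁₀(0.190) = 0.48035
H(P,Q) = 0.6687 dits.

0.6687 dits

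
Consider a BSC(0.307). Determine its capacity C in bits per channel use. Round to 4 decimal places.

0.1103 bits

Binary symmetric channel: C = 1 − h₂(ε) where h₂ is the binary entropy function.
h₂(0.307) = −0.307·log₂0.307 − 0.693·log₂0.693 = 0.8897.
C = 1 − 0.8897 = 0.1103 bits per channel use.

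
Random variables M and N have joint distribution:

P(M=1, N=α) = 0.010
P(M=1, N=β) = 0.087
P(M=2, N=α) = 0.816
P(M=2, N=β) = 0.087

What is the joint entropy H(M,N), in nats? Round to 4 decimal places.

0.6369 nats

H(M,N) = −Σ p(x,y)·ln p(x,y) over all 4 cells.
  cell (1,α): −0.010·ln0.010 = 0.04605
  cell (1,β): −0.087·ln0.087 = 0.21244
  cell (2,α): −0.816·ln0.816 = 0.16593
  cell (2,β): −0.087·ln0.087 = 0.21244
Sum = 0.6369 nats.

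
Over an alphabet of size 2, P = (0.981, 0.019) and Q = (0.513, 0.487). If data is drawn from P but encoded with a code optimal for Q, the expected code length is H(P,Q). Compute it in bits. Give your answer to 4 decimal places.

0.9644 bits

H(P,Q) = −Σ p·log₂ q.
  −0.981·log₂(0.513) = 0.94467
  −0.019·log₂(0.487) = 0.01972
H(P,Q) = 0.9644 bits.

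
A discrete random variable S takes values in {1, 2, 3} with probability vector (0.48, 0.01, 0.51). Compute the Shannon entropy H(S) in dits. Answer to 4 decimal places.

0.3221 dits

H(S) = −Σ p·log₁₀ p.
  −(0.48)·log₁₀(0.48) = 0.15300
  −(0.01)·log₁₀(0.01) = 0.02000
  −(0.51)·log₁₀(0.51) = 0.14914
Sum: 0.15300 + 0.02000 + 0.14914 = 0.3221 dits.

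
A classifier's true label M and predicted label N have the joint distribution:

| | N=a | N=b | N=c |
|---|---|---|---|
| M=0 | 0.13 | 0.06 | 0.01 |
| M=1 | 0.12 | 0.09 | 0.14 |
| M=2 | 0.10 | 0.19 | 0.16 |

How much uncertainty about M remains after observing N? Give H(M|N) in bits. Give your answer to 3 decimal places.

1.397 bits

Marginals: p(M) = (0.2000, 0.3500, 0.4500), p(N) = (0.3500, 0.3400, 0.3100).
H(M|N) = Σ p(N) · H(M|N=·).
  N=a: p=0.3500, H(M|N=a) = 1.5766
  N=b: p=0.3400, H(M|N=b) = 1.4184
  N=c: p=0.3100, H(M|N=c) = 1.1702
Weighted sum = 1.397 bits.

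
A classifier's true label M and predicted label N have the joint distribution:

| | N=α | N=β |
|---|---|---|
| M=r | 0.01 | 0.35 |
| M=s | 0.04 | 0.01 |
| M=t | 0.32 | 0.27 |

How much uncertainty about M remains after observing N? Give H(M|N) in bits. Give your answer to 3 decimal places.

Marginals: p(M) = (0.3600, 0.0500, 0.5900), p(N) = (0.3700, 0.6300).
H(M|N) = Σ p(N) · H(M|N=·).
  N=α: p=0.3700, H(M|N=α) = 0.6689
  N=β: p=0.6300, H(M|N=β) = 1.0899
Weighted sum = 0.934 bits.

0.934 bits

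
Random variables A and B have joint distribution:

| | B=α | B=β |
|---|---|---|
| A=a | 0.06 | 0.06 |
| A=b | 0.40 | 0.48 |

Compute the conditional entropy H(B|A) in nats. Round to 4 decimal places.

0.6895 nats

Chain rule: H(B|A) = H(A,B) − H(A).
Marginals: p(A) = (0.1200, 0.8800), p(B) = (0.4600, 0.5400).
H(A,B) = 1.0564 nats; H(A) = 0.3669 nats.
H(B|A) = 1.0564 − 0.3669 = 0.6895 nats.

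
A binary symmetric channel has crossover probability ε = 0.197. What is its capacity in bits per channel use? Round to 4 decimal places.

Binary symmetric channel: C = 1 − h₂(ε) where h₂ is the binary entropy function.
h₂(0.197) = −0.197·log₂0.197 − 0.803·log₂0.803 = 0.7159.
C = 1 − 0.7159 = 0.2841 bits per channel use.

0.2841 bits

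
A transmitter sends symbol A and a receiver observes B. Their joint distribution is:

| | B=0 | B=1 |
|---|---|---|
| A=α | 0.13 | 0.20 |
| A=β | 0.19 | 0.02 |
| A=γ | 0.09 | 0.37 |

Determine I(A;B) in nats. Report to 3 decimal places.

0.162 nats

Marginals: p(A) = (0.3300, 0.2100, 0.4600), p(B) = (0.4100, 0.5900).
I(A;B) = Σ p(x,y)·ln[p(x,y)/(p(x)p(y))].
  (α,0): 0.13·ln(0.9608) = -0.0052
  (α,1): 0.20·ln(1.0272) = 0.0054
  (β,0): 0.19·ln(2.2067) = 0.1504
  (β,1): 0.02·ln(0.1614) = -0.0365
  (γ,0): 0.09·ln(0.4772) = -0.0666
  (γ,1): 0.37·ln(1.3633) = 0.1147
Sum = 0.162 nats.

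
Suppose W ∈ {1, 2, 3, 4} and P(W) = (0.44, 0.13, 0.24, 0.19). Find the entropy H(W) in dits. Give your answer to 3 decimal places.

H(W) = −Σ p·log₁₀ p.
  −(0.44)·log₁₀(0.44) = 0.1569
  −(0.13)·log₁₀(0.13) = 0.1152
  −(0.24)·log₁₀(0.24) = 0.1487
  −(0.19)·log₁₀(0.19) = 0.1370
Sum: 0.1569 + 0.1152 + 0.1487 + 0.1370 = 0.558 dits.

0.558 dits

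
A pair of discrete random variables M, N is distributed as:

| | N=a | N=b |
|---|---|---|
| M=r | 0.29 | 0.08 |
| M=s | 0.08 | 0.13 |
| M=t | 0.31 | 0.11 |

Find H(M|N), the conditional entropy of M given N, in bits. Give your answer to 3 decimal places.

Chain rule: H(M|N) = H(M,N) − H(N).
Marginals: p(M) = (0.3700, 0.2100, 0.4200), p(N) = (0.6800, 0.3200).
H(M,N) = 2.3576 bits; H(N) = 0.9044 bits.
H(M|N) = 2.3576 − 0.9044 = 1.453 bits.

1.453 bits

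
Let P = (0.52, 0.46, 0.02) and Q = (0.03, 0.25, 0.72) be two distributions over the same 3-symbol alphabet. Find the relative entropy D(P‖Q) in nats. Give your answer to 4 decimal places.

1.6922 nats

D(P‖Q) = Σ p·ln(p/q).
  0.52·ln(0.52/0.03) = 1.48337
  0.46·ln(0.46/0.25) = 0.28049
  0.02·ln(0.02/0.72) = -0.07167
D(P‖Q) = 1.6922 nats.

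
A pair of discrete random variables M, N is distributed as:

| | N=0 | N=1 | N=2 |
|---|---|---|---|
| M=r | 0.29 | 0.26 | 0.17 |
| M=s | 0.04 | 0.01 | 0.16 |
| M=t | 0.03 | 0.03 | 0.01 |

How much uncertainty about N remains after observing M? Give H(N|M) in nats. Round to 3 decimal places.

0.985 nats

Chain rule: H(N|M) = H(M,N) − H(M).
Marginals: p(M) = (0.7200, 0.2100, 0.0700), p(N) = (0.3600, 0.3000, 0.3400).
H(M,N) = 1.7349 nats; H(M) = 0.7504 nats.
H(N|M) = 1.7349 − 0.7504 = 0.985 nats.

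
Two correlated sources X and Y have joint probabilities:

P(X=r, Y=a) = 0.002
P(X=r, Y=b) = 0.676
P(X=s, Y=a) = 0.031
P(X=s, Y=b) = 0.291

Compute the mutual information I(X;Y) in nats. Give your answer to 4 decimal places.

0.0294 nats

Marginals: p(X) = (0.6780, 0.3220), p(Y) = (0.0330, 0.9670).
I(X;Y) = Σ p(x,y)·ln[p(x,y)/(p(x)p(y))].
  (r,a): 0.002·ln(0.0894) = -0.00483
  (r,b): 0.676·ln(1.0311) = 0.02069
  (s,a): 0.031·ln(2.9174) = 0.03319
  (s,b): 0.291·ln(0.9346) = -0.01969
Sum = 0.0294 nats.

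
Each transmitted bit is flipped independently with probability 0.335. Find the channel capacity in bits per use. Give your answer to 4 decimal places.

0.0800 bits

Binary symmetric channel: C = 1 − h₂(ε) where h₂ is the binary entropy function.
h₂(0.335) = −0.335·log₂0.335 − 0.665·log₂0.665 = 0.9200.
C = 1 − 0.9200 = 0.0800 bits per channel use.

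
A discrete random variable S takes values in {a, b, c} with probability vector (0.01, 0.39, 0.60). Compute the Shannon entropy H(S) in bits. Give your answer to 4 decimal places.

H(S) = −Σ p·log₂ p.
  −(0.01)·log₂(0.01) = 0.06644
  −(0.39)·log₂(0.39) = 0.52980
  −(0.60)·log₂(0.60) = 0.44218
Sum: 0.06644 + 0.52980 + 0.44218 = 1.0384 bits.

1.0384 bits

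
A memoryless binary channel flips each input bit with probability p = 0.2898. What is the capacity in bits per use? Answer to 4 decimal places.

Binary symmetric channel: C = 1 − h₂(ε) where h₂ is the binary entropy function.
h₂(0.2898) = −0.2898·log₂0.2898 − 0.7102·log₂0.7102 = 0.8685.
C = 1 − 0.8685 = 0.1315 bits per channel use.

0.1315 bits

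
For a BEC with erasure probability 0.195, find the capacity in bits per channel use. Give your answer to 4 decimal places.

Binary erasure channel: capacity C = 1 − ε.
C = 1 − 0.195 = 0.8050 bits per channel use.

0.8050 bits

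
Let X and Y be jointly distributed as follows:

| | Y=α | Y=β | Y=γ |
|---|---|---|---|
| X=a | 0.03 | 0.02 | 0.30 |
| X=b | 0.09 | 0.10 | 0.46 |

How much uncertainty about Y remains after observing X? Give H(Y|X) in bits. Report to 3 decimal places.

1.012 bits

Chain rule: H(Y|X) = H(X,Y) − H(X).
Marginals: p(X) = (0.3500, 0.6500), p(Y) = (0.1200, 0.1200, 0.7600).
H(X,Y) = 1.9459 bits; H(X) = 0.9341 bits.
H(Y|X) = 1.9459 − 0.9341 = 1.012 bits.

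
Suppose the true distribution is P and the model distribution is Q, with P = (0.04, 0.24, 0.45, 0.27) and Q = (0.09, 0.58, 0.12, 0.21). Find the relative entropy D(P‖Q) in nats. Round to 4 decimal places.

D(P‖Q) = Σ p·ln(p/q).
  0.04·ln(0.04/0.09) = -0.03244
  0.24·ln(0.24/0.58) = -0.21177
  0.45·ln(0.45/0.12) = 0.59479
  0.27·ln(0.27/0.21) = 0.06785
D(P‖Q) = 0.4184 nats.

0.4184 nats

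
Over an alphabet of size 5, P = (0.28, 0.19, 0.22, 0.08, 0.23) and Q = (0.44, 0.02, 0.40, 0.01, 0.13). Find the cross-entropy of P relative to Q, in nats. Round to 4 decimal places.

2.0124 nats

H(P,Q) = −Σ p·ln q.
  −0.28·ln(0.44) = 0.22987
  −0.19·ln(0.02) = 0.74328
  −0.22·ln(0.40) = 0.20158
  −0.08·ln(0.01) = 0.36841
  −0.23·ln(0.13) = 0.46925
H(P,Q) = 2.0124 nats.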